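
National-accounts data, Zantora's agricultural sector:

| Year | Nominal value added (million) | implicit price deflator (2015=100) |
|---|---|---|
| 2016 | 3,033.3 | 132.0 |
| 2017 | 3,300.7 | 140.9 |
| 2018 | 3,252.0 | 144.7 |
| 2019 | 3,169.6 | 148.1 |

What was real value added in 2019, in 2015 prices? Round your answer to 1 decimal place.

2,140.2 million

Real value added 2019 = 3169.6 / 1.481 = 2140.18.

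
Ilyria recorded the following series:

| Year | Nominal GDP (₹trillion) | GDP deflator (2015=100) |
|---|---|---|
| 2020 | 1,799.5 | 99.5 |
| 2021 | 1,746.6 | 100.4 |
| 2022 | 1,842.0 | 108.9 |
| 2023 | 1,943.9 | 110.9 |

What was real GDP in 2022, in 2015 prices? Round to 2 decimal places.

₹1,691.46 trillion

Real GDP 2022 = 1842.0 / 1.089 = 1691.46.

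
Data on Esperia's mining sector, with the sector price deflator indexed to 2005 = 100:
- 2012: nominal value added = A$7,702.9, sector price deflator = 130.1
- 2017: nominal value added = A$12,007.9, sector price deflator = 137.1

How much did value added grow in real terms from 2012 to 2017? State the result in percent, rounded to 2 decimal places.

47.93%

Deflate each year: 2012 → 7702.9/1.301 = 5920.75; 2017 → 12007.9/1.371 = 8758.50.
So real value added changed by 8758.50/5920.75 − 1 = 0.4793, i.e. 47.93%.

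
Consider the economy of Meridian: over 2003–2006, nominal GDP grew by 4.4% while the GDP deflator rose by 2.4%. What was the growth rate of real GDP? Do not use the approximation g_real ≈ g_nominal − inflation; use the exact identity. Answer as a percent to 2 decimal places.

1.95%

(1 + g_nom) = (1 + g_real)(1 + π), so g_real = 1.0440 / 1.0240 − 1 = 0.01953.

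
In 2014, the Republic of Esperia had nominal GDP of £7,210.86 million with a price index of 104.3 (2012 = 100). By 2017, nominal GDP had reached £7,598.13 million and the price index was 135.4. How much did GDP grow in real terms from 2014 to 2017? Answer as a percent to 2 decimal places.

-18.83%

Real GDP 2014 = 7210.86 / 1.043 = 6913.58.
Real GDP 2017 = 7598.13 / 1.354 = 5611.62.
Real growth = 5611.62 / 6913.58 − 1 = -0.1883.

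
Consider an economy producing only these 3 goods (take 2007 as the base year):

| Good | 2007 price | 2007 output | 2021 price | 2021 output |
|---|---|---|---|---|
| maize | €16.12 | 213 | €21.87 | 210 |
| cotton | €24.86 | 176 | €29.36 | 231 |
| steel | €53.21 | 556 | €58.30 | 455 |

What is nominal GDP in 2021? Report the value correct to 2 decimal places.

€37901.36

Nominal GDP 2021 = Σ (p_2021 × q_2021) = 21.87·210 + 29.36·231 + 58.30·455 = 37901.36.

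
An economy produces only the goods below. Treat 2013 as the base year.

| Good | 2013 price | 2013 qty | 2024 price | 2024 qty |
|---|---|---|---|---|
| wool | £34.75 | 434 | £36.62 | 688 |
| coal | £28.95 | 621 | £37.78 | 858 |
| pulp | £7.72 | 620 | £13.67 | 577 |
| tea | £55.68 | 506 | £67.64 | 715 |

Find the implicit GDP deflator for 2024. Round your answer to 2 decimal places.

122.41

Nominal GDP 2024 = 36.62·688 + 37.78·858 + 13.67·577 + 67.64·715 = 113859.99.
Real GDP 2024 (at 2013 prices) = 34.75·688 + 28.95·858 + 7.72·577 + 55.68·715 = 93012.74.
Deflator = Nominal/Real × 100 = 113859.99/93012.74 × 100 = 122.413.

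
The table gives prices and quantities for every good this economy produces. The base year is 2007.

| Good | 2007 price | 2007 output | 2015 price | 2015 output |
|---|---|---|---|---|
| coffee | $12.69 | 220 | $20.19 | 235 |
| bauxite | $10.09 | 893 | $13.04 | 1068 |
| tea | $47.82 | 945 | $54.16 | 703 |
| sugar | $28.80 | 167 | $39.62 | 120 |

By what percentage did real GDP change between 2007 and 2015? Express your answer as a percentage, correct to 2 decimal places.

-17.75%

Real GDP 2007 = Nominal GDP 2007 = 12.69·220 + 10.09·893 + 47.82·945 + 28.80·167 = 61801.67.
Real GDP 2015 (at 2007 prices) = 12.69·235 + 10.09·1068 + 47.82·703 + 28.80·120 = 50831.73.
Real growth = 50831.73/61801.67 − 1 = -0.1775.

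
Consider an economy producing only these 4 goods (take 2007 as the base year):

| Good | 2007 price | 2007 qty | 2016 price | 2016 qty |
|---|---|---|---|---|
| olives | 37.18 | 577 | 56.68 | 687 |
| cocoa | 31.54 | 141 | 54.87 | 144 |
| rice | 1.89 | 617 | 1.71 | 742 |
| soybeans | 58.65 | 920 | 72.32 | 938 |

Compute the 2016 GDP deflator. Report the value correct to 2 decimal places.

134.04

Nominal GDP 2016 = 56.68·687 + 54.87·144 + 1.71·742 + 72.32·938 = 115945.42.
Real GDP 2016 (at 2007 prices) = 37.18·687 + 31.54·144 + 1.89·742 + 58.65·938 = 86500.50.
Deflator = Nominal/Real × 100 = 115945.42/86500.50 × 100 = 134.040.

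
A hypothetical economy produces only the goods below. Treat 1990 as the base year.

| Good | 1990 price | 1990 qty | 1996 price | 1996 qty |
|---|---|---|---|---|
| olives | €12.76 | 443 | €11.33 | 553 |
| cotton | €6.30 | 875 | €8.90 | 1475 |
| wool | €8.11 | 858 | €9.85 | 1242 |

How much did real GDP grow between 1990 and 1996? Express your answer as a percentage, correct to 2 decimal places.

Real GDP 1990 = Nominal GDP 1990 = 12.76·443 + 6.30·875 + 8.11·858 = 18123.56.
Real GDP 1996 (at 1990 prices) = 12.76·553 + 6.30·1475 + 8.11·1242 = 26421.40.
Real growth = 26421.40/18123.56 − 1 = 0.4578.

45.78%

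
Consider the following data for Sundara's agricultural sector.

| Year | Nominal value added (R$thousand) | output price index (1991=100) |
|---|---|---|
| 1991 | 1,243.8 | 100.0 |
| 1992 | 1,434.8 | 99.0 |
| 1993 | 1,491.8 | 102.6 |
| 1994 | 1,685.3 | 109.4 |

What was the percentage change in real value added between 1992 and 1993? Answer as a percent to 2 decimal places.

0.32%

Real value added 1992 = 1434.8/0.990 = 1449.29.
Real value added 1993 = 1491.8/1.026 = 1454.00.
Change = 1454.00/1449.29 − 1 = 0.0032.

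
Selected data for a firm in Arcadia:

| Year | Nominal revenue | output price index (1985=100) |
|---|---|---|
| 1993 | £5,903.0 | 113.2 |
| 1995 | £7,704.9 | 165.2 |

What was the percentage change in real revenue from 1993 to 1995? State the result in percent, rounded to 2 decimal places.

-10.56%

Real revenue 1993 = 5903.0 / 1.132 = 5214.66.
Real revenue 1995 = 7704.9 / 1.652 = 4663.98.
Real growth = 4663.98 / 5214.66 − 1 = -0.1056.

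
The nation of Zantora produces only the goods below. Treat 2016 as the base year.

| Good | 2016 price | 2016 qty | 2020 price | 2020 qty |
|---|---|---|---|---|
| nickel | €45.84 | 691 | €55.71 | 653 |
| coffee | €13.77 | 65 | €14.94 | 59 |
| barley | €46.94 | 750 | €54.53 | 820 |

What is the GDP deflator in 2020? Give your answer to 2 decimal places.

Nominal GDP 2020 = 55.71·653 + 14.94·59 + 54.53·820 = 81974.69.
Real GDP 2020 (at 2016 prices) = 45.84·653 + 13.77·59 + 46.94·820 = 69236.75.
Deflator = Nominal/Real × 100 = 81974.69/69236.75 × 100 = 118.398.

118.40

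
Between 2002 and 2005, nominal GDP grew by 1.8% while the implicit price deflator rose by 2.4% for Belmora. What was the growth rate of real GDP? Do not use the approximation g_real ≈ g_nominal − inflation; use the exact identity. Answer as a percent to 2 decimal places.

(1 + g_nom) = (1 + g_real)(1 + π), so g_real = 1.0180 / 1.0240 − 1 = -0.00586.

-0.59%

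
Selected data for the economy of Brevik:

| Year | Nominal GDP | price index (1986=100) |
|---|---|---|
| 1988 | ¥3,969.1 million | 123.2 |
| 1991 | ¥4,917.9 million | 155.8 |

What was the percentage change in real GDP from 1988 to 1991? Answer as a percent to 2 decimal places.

-2.02%

Real GDP 1988 = 3969.1 / 1.232 = 3221.67.
Real GDP 1991 = 4917.9 / 1.558 = 3156.55.
Real growth = 3156.55 / 3221.67 − 1 = -0.0202.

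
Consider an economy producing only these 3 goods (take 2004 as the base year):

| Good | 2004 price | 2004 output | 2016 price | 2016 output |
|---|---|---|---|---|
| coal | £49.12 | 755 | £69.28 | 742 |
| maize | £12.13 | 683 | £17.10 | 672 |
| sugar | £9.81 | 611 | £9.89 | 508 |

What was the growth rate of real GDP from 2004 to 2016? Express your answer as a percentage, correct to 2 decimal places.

Real GDP 2004 = Nominal GDP 2004 = 49.12·755 + 12.13·683 + 9.81·611 = 51364.30.
Real GDP 2016 (at 2004 prices) = 49.12·742 + 12.13·672 + 9.81·508 = 49581.88.
Real growth = 49581.88/51364.30 − 1 = -0.0347.

-3.47%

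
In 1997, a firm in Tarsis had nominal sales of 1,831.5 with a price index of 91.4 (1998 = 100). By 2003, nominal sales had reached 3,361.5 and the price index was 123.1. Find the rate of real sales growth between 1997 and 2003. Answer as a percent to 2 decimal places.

36.27%

Deflate each year: 1997 → 1831.5/0.914 = 2003.83; 2003 → 3361.5/1.231 = 2730.71.
So real sales changed by 2730.71/2003.83 − 1 = 0.3627, i.e. 36.27%.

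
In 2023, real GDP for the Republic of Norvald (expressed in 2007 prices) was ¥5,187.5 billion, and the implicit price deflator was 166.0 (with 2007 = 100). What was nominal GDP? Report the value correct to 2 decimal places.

Nominal GDP = Real × (implicit price deflator/100) = 5187.5 × 1.660 = 8611.25.

¥8,611.25 billion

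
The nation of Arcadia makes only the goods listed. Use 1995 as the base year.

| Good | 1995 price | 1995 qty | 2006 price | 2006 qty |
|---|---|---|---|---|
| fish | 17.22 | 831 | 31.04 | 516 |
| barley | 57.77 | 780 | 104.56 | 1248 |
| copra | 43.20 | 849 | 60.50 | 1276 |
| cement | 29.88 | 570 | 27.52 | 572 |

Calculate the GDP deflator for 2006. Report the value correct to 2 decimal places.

Nominal GDP 2006 = 31.04·516 + 104.56·1248 + 60.50·1276 + 27.52·572 = 239446.96.
Real GDP 2006 (at 1995 prices) = 17.22·516 + 57.77·1248 + 43.20·1276 + 29.88·572 = 153197.04.
Deflator = Nominal/Real × 100 = 239446.96/153197.04 × 100 = 156.300.

156.30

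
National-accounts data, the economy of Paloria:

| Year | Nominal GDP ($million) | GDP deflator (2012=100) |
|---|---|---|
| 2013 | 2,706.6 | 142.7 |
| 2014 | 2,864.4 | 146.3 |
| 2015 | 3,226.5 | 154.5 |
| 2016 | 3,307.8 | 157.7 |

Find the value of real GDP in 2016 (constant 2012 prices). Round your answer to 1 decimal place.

Real GDP 2016 = 3307.8 / 1.577 = 2097.53.

$2,097.5 million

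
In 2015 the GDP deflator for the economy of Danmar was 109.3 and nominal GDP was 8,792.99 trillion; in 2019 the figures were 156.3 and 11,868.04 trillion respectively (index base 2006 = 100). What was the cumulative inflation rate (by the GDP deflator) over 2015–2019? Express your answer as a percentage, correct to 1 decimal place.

Price-level change = 156.3 / 109.3 − 1 = 0.4300.

43.0%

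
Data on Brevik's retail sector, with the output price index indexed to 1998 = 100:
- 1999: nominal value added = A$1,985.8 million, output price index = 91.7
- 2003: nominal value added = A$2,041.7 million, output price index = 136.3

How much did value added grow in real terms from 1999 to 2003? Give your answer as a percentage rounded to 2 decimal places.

-30.83%

Deflate each year: 1999 → 1985.8/0.917 = 2165.54; 2003 → 2041.7/1.363 = 1497.95.
So real value added changed by 1497.95/2165.54 − 1 = -0.3083, i.e. -30.83%.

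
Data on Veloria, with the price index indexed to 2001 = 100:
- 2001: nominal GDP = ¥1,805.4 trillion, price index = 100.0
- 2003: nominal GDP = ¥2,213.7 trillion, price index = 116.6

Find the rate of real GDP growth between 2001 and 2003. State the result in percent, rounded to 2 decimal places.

5.16%

Deflate each year: 2001 → 1805.4/1.000 = 1805.40; 2003 → 2213.7/1.166 = 1898.54.
So real GDP changed by 1898.54/1805.40 − 1 = 0.0516, i.e. 5.16%.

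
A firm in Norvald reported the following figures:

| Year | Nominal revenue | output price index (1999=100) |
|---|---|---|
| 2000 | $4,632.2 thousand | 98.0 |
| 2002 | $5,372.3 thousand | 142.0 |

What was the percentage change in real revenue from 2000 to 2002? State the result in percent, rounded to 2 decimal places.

-19.96%

Real revenue 2000 = 4632.2 / 0.980 = 4726.73.
Real revenue 2002 = 5372.3 / 1.420 = 3783.31.
Real growth = 3783.31 / 4726.73 − 1 = -0.1996.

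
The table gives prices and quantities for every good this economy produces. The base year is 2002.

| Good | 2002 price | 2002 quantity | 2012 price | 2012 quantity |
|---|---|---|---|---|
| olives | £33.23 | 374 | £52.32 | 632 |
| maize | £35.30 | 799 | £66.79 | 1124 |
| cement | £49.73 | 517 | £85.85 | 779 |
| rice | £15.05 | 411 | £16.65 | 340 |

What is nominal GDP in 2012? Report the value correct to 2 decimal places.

£180676.35

Nominal GDP 2012 = Σ (p_2012 × q_2012) = 52.32·632 + 66.79·1124 + 85.85·779 + 16.65·340 = 180676.35.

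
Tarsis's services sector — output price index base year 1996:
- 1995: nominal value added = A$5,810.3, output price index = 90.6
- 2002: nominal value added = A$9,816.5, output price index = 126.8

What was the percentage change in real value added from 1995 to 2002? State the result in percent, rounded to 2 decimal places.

Real value added 1995 = 5810.3 / 0.906 = 6413.13.
Real value added 2002 = 9816.5 / 1.268 = 7741.72.
Real growth = 7741.72 / 6413.13 − 1 = 0.2072.

20.72%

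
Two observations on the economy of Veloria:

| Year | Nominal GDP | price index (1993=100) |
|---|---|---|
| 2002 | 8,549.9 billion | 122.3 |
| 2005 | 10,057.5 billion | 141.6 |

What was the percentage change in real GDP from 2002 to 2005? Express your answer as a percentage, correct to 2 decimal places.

Real GDP 2002 = 8549.9 / 1.223 = 6990.92.
Real GDP 2005 = 10057.5 / 1.416 = 7102.75.
Real growth = 7102.75 / 6990.92 − 1 = 0.0160.

1.60%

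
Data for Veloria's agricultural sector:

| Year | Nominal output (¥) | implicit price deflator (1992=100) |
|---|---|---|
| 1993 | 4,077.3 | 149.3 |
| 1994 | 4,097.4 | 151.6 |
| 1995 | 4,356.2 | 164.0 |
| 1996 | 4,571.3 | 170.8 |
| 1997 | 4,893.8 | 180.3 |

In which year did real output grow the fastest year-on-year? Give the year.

1994: real = 4097.4/1.516 = 2702.77; growth vs 1993 (2730.94) = -1.03%.
1995: real = 4356.2/1.640 = 2656.22; growth vs 1994 (2702.77) = -1.72%.
1996: real = 4571.3/1.708 = 2676.41; growth vs 1995 (2656.22) = 0.76%.
1997: real = 4893.8/1.803 = 2714.25; growth vs 1996 (2676.41) = 1.41%.

1997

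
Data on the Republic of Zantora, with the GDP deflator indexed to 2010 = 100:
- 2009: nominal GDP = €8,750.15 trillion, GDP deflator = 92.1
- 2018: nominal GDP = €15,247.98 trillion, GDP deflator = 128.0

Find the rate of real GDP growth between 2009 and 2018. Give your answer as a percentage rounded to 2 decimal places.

Real GDP 2009 = 8750.15 / 0.921 = 9500.71.
Real GDP 2018 = 15247.98 / 1.280 = 11912.48.
Real growth = 11912.48 / 9500.71 − 1 = 0.2539.

25.39%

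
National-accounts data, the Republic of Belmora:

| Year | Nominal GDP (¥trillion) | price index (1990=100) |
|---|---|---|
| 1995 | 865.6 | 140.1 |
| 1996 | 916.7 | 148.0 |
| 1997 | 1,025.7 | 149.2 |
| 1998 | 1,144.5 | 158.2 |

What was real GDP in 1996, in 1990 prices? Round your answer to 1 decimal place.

Real GDP 1996 = 916.7 / 1.480 = 619.39.

¥619.4 trillion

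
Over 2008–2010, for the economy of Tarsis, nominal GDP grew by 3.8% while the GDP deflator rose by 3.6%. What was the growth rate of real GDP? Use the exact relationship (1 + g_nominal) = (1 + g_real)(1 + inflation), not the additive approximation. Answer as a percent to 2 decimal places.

(1 + g_nom) = (1 + g_real)(1 + π), so g_real = 1.0380 / 1.0360 − 1 = 0.00193.

0.19%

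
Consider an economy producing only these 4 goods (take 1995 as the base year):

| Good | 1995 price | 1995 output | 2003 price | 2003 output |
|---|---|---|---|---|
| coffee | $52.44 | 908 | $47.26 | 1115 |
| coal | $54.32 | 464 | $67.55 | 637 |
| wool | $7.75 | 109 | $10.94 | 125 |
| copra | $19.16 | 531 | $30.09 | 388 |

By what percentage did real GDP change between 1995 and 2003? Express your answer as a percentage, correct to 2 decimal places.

21.04%

Real GDP 1995 = Nominal GDP 1995 = 52.44·908 + 54.32·464 + 7.75·109 + 19.16·531 = 83838.71.
Real GDP 2003 (at 1995 prices) = 52.44·1115 + 54.32·637 + 7.75·125 + 19.16·388 = 101475.27.
Real growth = 101475.27/83838.71 − 1 = 0.2104.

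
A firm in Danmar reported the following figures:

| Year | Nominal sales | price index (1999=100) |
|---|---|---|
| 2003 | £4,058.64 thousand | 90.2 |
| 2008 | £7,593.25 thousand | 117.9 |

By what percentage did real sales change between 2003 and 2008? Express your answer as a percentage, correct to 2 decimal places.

Deflate each year: 2003 → 4058.64/0.902 = 4499.60; 2008 → 7593.25/1.179 = 6440.42.
So real sales changed by 6440.42/4499.60 − 1 = 0.4313, i.e. 43.13%.

43.13%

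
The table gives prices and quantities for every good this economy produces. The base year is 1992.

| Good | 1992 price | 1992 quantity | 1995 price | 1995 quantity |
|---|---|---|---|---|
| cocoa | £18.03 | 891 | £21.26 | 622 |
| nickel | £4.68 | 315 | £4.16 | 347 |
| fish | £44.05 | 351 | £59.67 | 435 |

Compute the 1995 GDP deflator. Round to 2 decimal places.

Nominal GDP 1995 = 21.26·622 + 4.16·347 + 59.67·435 = 40623.69.
Real GDP 1995 (at 1992 prices) = 18.03·622 + 4.68·347 + 44.05·435 = 32000.37.
Deflator = Nominal/Real × 100 = 40623.69/32000.37 × 100 = 126.948.

126.95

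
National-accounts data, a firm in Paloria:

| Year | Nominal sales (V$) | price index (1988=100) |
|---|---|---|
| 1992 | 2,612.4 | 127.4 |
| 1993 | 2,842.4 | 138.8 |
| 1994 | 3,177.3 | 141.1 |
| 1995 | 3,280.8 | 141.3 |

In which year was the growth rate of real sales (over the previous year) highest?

1993: real = 2842.4/1.388 = 2047.84; growth vs 1992 (2050.55) = -0.13%.
1994: real = 3177.3/1.411 = 2251.81; growth vs 1993 (2047.84) = 9.96%.
1995: real = 3280.8/1.413 = 2321.87; growth vs 1994 (2251.81) = 3.11%.

1994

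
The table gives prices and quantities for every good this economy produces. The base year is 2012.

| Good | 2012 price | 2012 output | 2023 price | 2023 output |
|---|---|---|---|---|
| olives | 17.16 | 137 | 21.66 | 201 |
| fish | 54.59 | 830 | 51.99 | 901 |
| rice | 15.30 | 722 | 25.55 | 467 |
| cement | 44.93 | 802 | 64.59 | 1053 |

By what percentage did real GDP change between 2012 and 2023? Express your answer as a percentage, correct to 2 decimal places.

13.04%

Real GDP 2012 = Nominal GDP 2012 = 17.16·137 + 54.59·830 + 15.30·722 + 44.93·802 = 94741.08.
Real GDP 2023 (at 2012 prices) = 17.16·201 + 54.59·901 + 15.30·467 + 44.93·1053 = 107091.14.
Real growth = 107091.14/94741.08 − 1 = 0.1304.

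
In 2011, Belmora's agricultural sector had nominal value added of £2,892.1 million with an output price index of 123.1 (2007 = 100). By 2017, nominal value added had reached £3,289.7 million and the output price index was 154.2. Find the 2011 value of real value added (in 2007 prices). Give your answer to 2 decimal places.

£2,349.39 million

Real value added = Nominal / (output price index/100) = 2892.1 / 1.231 = 2349.39.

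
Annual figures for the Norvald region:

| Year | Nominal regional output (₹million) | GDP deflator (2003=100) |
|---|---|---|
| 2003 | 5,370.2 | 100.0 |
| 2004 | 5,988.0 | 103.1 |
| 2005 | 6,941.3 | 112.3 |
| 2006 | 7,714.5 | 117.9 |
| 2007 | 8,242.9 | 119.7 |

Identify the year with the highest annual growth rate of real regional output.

2004

2004: real = 5988.0/1.031 = 5807.95; growth vs 2003 (5370.20) = 8.15%.
2005: real = 6941.3/1.123 = 6181.03; growth vs 2004 (5807.95) = 6.42%.
2006: real = 7714.5/1.179 = 6543.26; growth vs 2005 (6181.03) = 5.86%.
2007: real = 8242.9/1.197 = 6886.30; growth vs 2006 (6543.26) = 5.24%.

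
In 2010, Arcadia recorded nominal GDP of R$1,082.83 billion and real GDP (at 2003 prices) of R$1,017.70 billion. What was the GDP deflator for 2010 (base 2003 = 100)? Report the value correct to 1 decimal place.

106.4

GDP deflator = (Nominal / Real) × 100 = 1082.83 / 1017.70 × 100 = 106.40.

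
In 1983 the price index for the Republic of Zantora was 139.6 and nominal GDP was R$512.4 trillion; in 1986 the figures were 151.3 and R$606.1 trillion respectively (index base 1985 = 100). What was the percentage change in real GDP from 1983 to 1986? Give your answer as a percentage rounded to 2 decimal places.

9.14%

Real GDP 1983 = 512.4 / 1.396 = 367.05.
Real GDP 1986 = 606.1 / 1.513 = 400.59.
Real growth = 400.59 / 367.05 − 1 = 0.0914.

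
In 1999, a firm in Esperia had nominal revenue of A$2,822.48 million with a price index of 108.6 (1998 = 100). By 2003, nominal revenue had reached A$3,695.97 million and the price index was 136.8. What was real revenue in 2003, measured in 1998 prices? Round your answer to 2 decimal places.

Real revenue = Nominal / (price index/100) = 3695.97 / 1.368 = 2701.73.

A$2,701.73 million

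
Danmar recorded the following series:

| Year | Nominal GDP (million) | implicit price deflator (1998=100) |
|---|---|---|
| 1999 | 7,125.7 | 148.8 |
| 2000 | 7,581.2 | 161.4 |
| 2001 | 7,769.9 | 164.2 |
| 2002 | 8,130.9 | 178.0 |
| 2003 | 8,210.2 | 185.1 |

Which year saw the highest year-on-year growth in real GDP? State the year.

2000: real = 7581.2/1.614 = 4697.15; growth vs 1999 (4788.78) = -1.91%.
2001: real = 7769.9/1.642 = 4731.97; growth vs 2000 (4697.15) = 0.74%.
2002: real = 8130.9/1.780 = 4567.92; growth vs 2001 (4731.97) = -3.47%.
2003: real = 8210.2/1.851 = 4435.55; growth vs 2002 (4567.92) = -2.90%.

2001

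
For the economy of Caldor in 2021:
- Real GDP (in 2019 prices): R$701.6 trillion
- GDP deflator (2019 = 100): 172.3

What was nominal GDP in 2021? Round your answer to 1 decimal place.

Nominal GDP = Real × (GDP deflator/100) = 701.6 × 1.723 = 1208.86.

R$1,208.9 trillion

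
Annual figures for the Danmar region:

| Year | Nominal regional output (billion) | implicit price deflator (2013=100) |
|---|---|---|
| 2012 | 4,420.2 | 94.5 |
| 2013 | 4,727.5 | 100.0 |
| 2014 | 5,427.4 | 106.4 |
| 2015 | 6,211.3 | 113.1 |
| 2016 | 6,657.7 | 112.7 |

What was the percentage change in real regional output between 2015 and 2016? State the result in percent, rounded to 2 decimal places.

7.57%

Real regional output 2015 = 6211.3/1.131 = 5491.87.
Real regional output 2016 = 6657.7/1.127 = 5907.45.
Change = 5907.45/5491.87 − 1 = 0.0757.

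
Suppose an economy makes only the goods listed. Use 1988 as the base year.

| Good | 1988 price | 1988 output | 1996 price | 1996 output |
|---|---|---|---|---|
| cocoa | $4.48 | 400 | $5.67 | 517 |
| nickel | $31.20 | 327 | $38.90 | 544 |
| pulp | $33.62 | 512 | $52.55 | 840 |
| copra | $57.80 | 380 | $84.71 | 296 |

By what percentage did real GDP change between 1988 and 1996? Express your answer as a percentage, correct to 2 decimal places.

26.32%

Real GDP 1988 = Nominal GDP 1988 = 4.48·400 + 31.20·327 + 33.62·512 + 57.80·380 = 51171.84.
Real GDP 1996 (at 1988 prices) = 4.48·517 + 31.20·544 + 33.62·840 + 57.80·296 = 64638.56.
Real growth = 64638.56/51171.84 − 1 = 0.2632.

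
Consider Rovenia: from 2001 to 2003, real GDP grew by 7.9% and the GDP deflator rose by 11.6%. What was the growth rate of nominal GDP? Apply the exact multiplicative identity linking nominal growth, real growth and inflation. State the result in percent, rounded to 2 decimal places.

(1 + g_nom) = (1 + g_real)(1 + π) = 1.0790 × 1.1160 = 1.20416.

20.42%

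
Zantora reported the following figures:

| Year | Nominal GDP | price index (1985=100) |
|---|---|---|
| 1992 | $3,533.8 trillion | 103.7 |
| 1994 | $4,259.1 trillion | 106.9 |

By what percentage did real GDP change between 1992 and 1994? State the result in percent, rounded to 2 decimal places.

Real GDP 1992 = 3533.8 / 1.037 = 3407.71.
Real GDP 1994 = 4259.1 / 1.069 = 3984.19.
Real growth = 3984.19 / 3407.71 − 1 = 0.1692.

16.92%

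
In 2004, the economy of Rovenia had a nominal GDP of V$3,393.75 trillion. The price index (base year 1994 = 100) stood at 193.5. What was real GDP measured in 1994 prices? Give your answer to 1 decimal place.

V$1,753.9 trillion

Real GDP = Nominal / (price index/100) = 3393.75 / 1.935 = 1753.88.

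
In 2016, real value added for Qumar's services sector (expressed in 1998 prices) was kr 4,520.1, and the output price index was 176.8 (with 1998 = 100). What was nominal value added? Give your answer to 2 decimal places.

Nominal value added = Real × (output price index/100) = 4520.1 × 1.768 = 7991.54.

kr 7,991.54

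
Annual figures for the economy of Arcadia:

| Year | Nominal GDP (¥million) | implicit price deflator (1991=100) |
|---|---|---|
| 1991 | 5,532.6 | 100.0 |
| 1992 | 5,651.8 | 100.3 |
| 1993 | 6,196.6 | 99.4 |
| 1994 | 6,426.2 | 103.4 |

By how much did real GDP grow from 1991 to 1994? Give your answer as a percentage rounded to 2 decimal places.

12.33%

Real GDP 1991 = 5532.6/1.000 = 5532.60.
Real GDP 1994 = 6426.2/1.034 = 6214.89.
Change = 6214.89/5532.60 − 1 = 0.1233.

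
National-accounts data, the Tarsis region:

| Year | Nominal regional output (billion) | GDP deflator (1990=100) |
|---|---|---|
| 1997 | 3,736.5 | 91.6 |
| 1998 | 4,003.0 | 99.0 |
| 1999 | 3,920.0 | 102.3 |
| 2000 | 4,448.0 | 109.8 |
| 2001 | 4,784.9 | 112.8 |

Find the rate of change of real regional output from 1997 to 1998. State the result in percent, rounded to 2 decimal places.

-0.88%

Real regional output 1997 = 3736.5/0.916 = 4079.15.
Real regional output 1998 = 4003.0/0.990 = 4043.43.
Change = 4043.43/4079.15 − 1 = -0.0088.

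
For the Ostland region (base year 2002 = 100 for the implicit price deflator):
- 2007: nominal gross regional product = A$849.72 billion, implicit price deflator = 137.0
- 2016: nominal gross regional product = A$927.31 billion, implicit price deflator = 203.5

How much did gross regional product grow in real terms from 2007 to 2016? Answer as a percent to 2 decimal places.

Deflate each year: 2007 → 849.72/1.370 = 620.23; 2016 → 927.31/2.035 = 455.68.
So real gross regional product changed by 455.68/620.23 − 1 = -0.2653, i.e. -26.53%.

-26.53%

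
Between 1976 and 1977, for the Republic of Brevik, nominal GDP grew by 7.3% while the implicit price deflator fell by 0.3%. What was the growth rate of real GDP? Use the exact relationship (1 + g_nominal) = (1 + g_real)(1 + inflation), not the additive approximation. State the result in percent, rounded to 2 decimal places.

(1 + g_nom) = (1 + g_real)(1 + π), so g_real = 1.0730 / 0.9970 − 1 = 0.07623.

7.62%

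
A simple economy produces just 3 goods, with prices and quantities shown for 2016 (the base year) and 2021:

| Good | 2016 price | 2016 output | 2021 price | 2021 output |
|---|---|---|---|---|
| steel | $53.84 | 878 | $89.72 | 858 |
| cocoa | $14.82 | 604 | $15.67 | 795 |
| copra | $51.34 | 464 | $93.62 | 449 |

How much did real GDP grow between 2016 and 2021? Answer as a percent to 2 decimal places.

Real GDP 2016 = Nominal GDP 2016 = 53.84·878 + 14.82·604 + 51.34·464 = 80044.56.
Real GDP 2021 (at 2016 prices) = 53.84·858 + 14.82·795 + 51.34·449 = 81028.28.
Real growth = 81028.28/80044.56 − 1 = 0.0123.

1.23%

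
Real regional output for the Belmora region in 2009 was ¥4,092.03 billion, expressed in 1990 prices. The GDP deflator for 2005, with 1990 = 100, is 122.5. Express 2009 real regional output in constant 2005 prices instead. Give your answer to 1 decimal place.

Real regional output in 2005 prices = Real regional output in 1990 prices × (P_2005/P_1990) = 4092.03 × 1.225 = 5012.74.

¥5,012.7 billion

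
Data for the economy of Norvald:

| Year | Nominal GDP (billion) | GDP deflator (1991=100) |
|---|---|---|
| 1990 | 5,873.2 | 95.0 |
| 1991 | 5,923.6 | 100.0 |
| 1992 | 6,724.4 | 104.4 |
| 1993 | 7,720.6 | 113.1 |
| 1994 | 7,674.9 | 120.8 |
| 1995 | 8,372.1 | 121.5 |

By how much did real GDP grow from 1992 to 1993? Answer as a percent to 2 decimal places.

Real GDP 1992 = 6724.4/1.044 = 6441.00.
Real GDP 1993 = 7720.6/1.131 = 6826.35.
Change = 6826.35/6441.00 − 1 = 0.0598.

5.98%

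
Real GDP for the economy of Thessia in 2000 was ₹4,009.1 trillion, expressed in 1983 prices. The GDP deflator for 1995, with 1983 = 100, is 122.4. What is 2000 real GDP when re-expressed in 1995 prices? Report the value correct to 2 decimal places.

Real GDP in 1995 prices = Real GDP in 1983 prices × (P_1995/P_1983) = 4009.1 × 1.224 = 4907.14.

₹4,907.14 trillion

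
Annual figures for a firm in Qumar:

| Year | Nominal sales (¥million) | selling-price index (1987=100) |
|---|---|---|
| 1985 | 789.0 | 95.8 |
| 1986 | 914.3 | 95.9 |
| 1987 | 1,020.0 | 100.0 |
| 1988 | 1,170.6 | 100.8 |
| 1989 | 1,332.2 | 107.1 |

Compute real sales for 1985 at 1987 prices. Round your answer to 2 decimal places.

Real sales 1985 = 789.0 / 0.958 = 823.59.

¥823.59 million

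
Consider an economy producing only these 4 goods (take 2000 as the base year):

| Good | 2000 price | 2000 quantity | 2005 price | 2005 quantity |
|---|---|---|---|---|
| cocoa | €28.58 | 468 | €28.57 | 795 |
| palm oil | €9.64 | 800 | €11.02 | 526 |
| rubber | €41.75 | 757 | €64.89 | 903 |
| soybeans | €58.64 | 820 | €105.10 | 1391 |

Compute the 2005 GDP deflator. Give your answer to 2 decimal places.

158.64

Nominal GDP 2005 = 28.57·795 + 11.02·526 + 64.89·903 + 105.10·1391 = 233299.44.
Real GDP 2005 (at 2000 prices) = 28.58·795 + 9.64·526 + 41.75·903 + 58.64·1391 = 147060.23.
Deflator = Nominal/Real × 100 = 233299.44/147060.23 × 100 = 158.642.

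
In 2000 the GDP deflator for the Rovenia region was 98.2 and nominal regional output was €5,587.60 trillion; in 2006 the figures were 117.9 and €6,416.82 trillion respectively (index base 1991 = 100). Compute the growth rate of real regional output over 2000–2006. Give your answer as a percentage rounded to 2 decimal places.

Deflate each year: 2000 → 5587.60/0.982 = 5690.02; 2006 → 6416.82/1.179 = 5442.60.
So real regional output changed by 5442.60/5690.02 − 1 = -0.0435, i.e. -4.35%.

-4.35%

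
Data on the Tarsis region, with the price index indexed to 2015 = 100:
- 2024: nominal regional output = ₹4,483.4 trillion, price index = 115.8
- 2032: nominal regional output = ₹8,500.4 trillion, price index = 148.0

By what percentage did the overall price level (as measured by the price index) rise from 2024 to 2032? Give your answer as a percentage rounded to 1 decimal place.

Price-level change = 148.0 / 115.8 − 1 = 0.2781.

27.8%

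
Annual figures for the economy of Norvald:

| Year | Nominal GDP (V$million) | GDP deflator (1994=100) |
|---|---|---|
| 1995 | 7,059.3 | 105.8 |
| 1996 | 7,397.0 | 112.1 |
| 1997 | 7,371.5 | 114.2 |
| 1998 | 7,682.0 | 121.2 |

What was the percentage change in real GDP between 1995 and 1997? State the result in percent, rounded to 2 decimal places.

-3.26%

Real GDP 1995 = 7059.3/1.058 = 6672.31.
Real GDP 1997 = 7371.5/1.142 = 6454.90.
Change = 6454.90/6672.31 − 1 = -0.0326.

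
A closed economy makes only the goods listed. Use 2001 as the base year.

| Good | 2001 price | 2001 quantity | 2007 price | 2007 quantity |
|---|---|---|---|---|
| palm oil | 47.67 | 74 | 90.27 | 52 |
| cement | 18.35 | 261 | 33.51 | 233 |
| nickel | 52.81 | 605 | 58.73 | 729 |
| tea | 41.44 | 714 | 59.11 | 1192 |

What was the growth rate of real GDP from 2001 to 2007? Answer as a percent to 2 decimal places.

35.49%

Real GDP 2001 = Nominal GDP 2001 = 47.67·74 + 18.35·261 + 52.81·605 + 41.44·714 = 69855.14.
Real GDP 2007 (at 2001 prices) = 47.67·52 + 18.35·233 + 52.81·729 + 41.44·1192 = 94649.36.
Real growth = 94649.36/69855.14 − 1 = 0.3549.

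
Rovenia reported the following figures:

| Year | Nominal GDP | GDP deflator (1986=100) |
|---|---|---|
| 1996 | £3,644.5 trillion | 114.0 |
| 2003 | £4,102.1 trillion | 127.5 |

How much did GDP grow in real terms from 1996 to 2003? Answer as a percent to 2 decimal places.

0.64%

Deflate each year: 1996 → 3644.5/1.140 = 3196.93; 2003 → 4102.1/1.275 = 3217.33.
So real GDP changed by 3217.33/3196.93 − 1 = 0.0064, i.e. 0.64%.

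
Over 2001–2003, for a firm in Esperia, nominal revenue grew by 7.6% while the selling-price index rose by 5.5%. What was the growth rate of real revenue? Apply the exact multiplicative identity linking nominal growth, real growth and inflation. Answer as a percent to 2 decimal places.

1.99%

(1 + g_nom) = (1 + g_real)(1 + π), so g_real = 1.0760 / 1.0550 − 1 = 0.01991.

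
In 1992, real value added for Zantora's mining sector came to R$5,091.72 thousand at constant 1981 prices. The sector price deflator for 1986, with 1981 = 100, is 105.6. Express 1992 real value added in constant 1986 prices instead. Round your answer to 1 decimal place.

Real value added in 1986 prices = Real value added in 1981 prices × (P_1986/P_1981) = 5091.72 × 1.056 = 5376.86.

R$5,376.9 thousand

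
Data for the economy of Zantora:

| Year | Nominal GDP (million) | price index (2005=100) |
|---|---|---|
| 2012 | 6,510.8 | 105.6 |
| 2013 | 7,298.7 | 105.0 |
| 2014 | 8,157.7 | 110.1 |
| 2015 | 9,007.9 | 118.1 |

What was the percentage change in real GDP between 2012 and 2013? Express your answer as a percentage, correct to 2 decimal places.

12.74%

Real GDP 2012 = 6510.8/1.056 = 6165.53.
Real GDP 2013 = 7298.7/1.050 = 6951.14.
Change = 6951.14/6165.53 − 1 = 0.1274.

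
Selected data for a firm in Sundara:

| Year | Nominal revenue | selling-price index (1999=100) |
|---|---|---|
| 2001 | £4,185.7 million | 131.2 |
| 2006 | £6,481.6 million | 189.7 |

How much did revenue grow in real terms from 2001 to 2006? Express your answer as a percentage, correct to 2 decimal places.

Deflate each year: 2001 → 4185.7/1.312 = 3190.32; 2006 → 6481.6/1.897 = 3416.76.
So real revenue changed by 3416.76/3190.32 − 1 = 0.0710, i.e. 7.10%.

7.10%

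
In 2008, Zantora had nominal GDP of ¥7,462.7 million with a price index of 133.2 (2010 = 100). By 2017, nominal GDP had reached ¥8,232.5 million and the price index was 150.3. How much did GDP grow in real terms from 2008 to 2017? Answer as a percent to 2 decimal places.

-2.24%

Deflate each year: 2008 → 7462.7/1.332 = 5602.63; 2017 → 8232.5/1.503 = 5477.38.
So real GDP changed by 5477.38/5602.63 − 1 = -0.0224, i.e. -2.24%.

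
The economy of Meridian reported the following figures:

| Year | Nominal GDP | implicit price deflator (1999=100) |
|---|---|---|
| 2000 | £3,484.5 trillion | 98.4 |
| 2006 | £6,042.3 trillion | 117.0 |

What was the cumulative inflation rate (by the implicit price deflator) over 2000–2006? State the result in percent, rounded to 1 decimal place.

18.9%

Price-level change = 117.0 / 98.4 − 1 = 0.1890.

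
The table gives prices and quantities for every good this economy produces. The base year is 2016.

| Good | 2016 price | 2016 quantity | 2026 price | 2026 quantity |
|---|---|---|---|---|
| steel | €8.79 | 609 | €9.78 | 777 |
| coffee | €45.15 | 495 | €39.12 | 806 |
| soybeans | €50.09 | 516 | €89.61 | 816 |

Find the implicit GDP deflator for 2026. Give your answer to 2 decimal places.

133.48

Nominal GDP 2026 = 9.78·777 + 39.12·806 + 89.61·816 = 112251.54.
Real GDP 2026 (at 2016 prices) = 8.79·777 + 45.15·806 + 50.09·816 = 84094.17.
Deflator = Nominal/Real × 100 = 112251.54/84094.17 × 100 = 133.483.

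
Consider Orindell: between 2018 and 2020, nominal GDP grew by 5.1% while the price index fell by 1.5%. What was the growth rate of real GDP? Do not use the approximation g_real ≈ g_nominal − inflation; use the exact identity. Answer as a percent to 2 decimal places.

(1 + g_nom) = (1 + g_real)(1 + π), so g_real = 1.0510 / 0.9850 − 1 = 0.06701.

6.70%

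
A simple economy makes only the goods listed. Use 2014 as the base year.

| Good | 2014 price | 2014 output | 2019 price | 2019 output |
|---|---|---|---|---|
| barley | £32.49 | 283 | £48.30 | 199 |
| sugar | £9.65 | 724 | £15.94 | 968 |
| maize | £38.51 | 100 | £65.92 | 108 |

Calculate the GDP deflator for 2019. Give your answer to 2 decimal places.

161.08

Nominal GDP 2019 = 48.30·199 + 15.94·968 + 65.92·108 = 32160.98.
Real GDP 2019 (at 2014 prices) = 32.49·199 + 9.65·968 + 38.51·108 = 19965.79.
Deflator = Nominal/Real × 100 = 32160.98/19965.79 × 100 = 161.080.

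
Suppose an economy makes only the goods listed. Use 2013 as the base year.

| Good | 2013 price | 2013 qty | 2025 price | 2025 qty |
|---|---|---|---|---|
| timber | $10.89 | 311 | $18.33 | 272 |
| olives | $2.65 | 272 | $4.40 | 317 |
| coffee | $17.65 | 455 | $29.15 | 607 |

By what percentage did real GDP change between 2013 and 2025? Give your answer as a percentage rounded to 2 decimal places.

19.59%

Real GDP 2013 = Nominal GDP 2013 = 10.89·311 + 2.65·272 + 17.65·455 = 12138.34.
Real GDP 2025 (at 2013 prices) = 10.89·272 + 2.65·317 + 17.65·607 = 14515.68.
Real growth = 14515.68/12138.34 − 1 = 0.1959.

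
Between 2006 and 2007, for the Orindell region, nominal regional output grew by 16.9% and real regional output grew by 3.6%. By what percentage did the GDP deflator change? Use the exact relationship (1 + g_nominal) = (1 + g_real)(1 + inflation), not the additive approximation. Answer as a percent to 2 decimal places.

12.84%

(1 + g_nom) = (1 + g_real)(1 + π), so π = 1.1690 / 1.0360 − 1 = 0.12838.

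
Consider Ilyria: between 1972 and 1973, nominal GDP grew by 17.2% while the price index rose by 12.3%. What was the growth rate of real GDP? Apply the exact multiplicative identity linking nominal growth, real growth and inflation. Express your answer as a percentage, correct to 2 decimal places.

4.36%

(1 + g_nom) = (1 + g_real)(1 + π), so g_real = 1.1720 / 1.1230 − 1 = 0.04363.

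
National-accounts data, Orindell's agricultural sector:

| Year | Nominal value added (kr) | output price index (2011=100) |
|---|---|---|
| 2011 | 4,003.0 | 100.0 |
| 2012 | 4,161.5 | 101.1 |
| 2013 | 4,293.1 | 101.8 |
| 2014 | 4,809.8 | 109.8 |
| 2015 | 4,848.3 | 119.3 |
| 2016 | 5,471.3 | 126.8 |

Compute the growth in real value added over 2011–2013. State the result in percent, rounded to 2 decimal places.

5.35%

Real value added 2011 = 4003.0/1.000 = 4003.00.
Real value added 2013 = 4293.1/1.018 = 4217.19.
Change = 4217.19/4003.00 − 1 = 0.0535.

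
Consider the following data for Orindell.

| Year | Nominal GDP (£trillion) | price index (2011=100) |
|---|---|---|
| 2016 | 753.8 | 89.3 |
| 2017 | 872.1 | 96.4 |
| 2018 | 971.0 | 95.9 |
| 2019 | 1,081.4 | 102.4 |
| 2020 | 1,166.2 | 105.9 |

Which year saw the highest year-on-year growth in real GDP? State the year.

2017: real = 872.1/0.964 = 904.67; growth vs 2016 (844.12) = 7.17%.
2018: real = 971.0/0.959 = 1012.51; growth vs 2017 (904.67) = 11.92%.
2019: real = 1081.4/1.024 = 1056.05; growth vs 2018 (1012.51) = 4.30%.
2020: real = 1166.2/1.059 = 1101.23; growth vs 2019 (1056.05) = 4.28%.

2018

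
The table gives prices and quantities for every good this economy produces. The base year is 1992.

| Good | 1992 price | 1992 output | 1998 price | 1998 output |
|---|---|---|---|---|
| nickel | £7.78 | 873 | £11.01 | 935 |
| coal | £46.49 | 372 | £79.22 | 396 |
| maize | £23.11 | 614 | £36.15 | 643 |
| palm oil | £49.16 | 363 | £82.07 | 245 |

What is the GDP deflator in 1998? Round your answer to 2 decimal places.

Nominal GDP 1998 = 11.01·935 + 79.22·396 + 36.15·643 + 82.07·245 = 85017.07.
Real GDP 1998 (at 1992 prices) = 7.78·935 + 46.49·396 + 23.11·643 + 49.16·245 = 52588.27.
Deflator = Nominal/Real × 100 = 85017.07/52588.27 × 100 = 161.665.

161.67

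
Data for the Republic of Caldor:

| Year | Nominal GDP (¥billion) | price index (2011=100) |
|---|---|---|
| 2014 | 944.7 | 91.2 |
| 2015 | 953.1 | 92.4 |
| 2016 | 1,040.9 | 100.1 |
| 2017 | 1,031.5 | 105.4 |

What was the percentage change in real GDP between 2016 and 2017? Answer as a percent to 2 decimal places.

Real GDP 2016 = 1040.9/1.001 = 1039.86.
Real GDP 2017 = 1031.5/1.054 = 978.65.
Change = 978.65/1039.86 − 1 = -0.0589.

-5.89%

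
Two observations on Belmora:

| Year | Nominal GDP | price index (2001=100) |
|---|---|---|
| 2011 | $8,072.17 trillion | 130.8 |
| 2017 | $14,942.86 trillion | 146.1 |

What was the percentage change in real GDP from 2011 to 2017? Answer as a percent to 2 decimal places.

65.73%

Real GDP 2011 = 8072.17 / 1.308 = 6171.38.
Real GDP 2017 = 14942.86 / 1.461 = 10227.83.
Real growth = 10227.83 / 6171.38 − 1 = 0.6573.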